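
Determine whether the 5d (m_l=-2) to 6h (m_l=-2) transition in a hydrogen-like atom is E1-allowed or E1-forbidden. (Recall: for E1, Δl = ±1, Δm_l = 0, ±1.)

forbidden

l: 2 → 5 (Δl = +3). Δl = ±1 violated.
Δm_l = -2 − (-2) = +0. E1 requires Δm_l = 0, ±1: satisfied.
The transition is electric-dipole forbidden.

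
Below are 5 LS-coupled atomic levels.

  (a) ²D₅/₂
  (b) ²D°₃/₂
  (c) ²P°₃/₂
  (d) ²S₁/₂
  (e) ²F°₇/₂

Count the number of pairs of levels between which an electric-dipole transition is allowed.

(a)–(b): allowed.
(a)–(c): allowed.
(a)–(d): forbidden (parity, ΔL, ΔJ).
(a)–(e): allowed.
(b)–(c): forbidden (parity).
(b)–(d): forbidden (ΔL).
(b)–(e): forbidden (parity, ΔJ).
(c)–(d): allowed.
(c)–(e): forbidden (parity, ΔL, ΔJ).
(d)–(e): forbidden (ΔL, ΔJ).
Allowed pairs: 4 of 10.

4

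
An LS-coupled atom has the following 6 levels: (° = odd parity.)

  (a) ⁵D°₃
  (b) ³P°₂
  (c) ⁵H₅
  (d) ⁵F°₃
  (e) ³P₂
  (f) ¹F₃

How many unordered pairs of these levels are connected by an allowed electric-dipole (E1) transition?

1

(a)–(b): forbidden (parity, ΔS).
(a)–(c): forbidden (ΔL, ΔJ).
(a)–(d): forbidden (parity).
(a)–(e): forbidden (ΔS).
(a)–(f): forbidden (ΔS).
(b)–(c): forbidden (ΔS, ΔL, ΔJ).
(b)–(d): forbidden (parity, ΔS, ΔL).
(b)–(e): allowed.
(b)–(f): forbidden (ΔS, ΔL).
(c)–(d): forbidden (ΔL, ΔJ).
(c)–(e): forbidden (parity, ΔS, ΔL, ΔJ).
(c)–(f): forbidden (parity, ΔS, ΔL, ΔJ).
(d)–(e): forbidden (ΔS, ΔL).
(d)–(f): forbidden (ΔS).
(e)–(f): forbidden (parity, ΔS, ΔL).
Allowed pairs: 1 of 15.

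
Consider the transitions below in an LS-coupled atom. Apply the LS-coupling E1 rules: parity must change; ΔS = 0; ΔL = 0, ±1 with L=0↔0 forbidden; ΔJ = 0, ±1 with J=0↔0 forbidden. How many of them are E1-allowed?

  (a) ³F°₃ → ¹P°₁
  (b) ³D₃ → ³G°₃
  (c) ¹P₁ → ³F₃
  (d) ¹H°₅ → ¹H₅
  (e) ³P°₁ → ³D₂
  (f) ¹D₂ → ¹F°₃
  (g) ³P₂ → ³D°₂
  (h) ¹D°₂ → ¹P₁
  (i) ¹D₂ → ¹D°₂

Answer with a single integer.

(a) forbidden (parity, ΔS, ΔL, ΔJ fail)
(b) forbidden (ΔL fails)
(c) forbidden (parity, ΔS, ΔL, ΔJ fail)
(d) allowed
(e) allowed
(f) allowed
(g) allowed
(h) allowed
(i) allowed
Total allowed: 6 of 9.

6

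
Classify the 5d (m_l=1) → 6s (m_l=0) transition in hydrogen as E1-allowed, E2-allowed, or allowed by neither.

Δl = 0 − 2 = -2; l_i + l_f = 2.
Δm_l = -1.
E1 (Δl = ±1, |Δm_l| ≤ 1): not satisfied.
E2 (Δl = 0,±2, l_i+l_f ≥ 2, |Δm_l| ≤ 2): satisfied.

E2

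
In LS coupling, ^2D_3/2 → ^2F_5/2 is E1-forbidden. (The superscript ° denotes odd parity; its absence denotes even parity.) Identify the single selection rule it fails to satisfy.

parity

Parity must change: even → even — violated.
ΔS = 0: S: 1/2 → 1/2 — satisfied.
ΔJ = 0, ±1 (not J=0↔0): J: 3/2 → 5/2, ΔJ = +1 — satisfied.
ΔL = 0, ±1 (not L=0↔0): L: 2 → 3, ΔL = +1 — satisfied.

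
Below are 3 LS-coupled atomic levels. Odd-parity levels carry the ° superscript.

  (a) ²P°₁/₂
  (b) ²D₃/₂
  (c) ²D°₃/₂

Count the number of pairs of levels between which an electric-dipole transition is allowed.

2

(a)–(b): allowed.
(a)–(c): forbidden (parity).
(b)–(c): allowed.
Allowed pairs: 2 of 3.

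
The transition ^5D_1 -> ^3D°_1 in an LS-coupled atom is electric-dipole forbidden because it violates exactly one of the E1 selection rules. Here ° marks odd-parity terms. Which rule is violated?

the ΔS = 0 rule

Parity must change: even → odd — passes.
ΔL = 0, ±1 (not L=0↔0): L: 2 → 2, ΔL = +0 — passes.
ΔS = 0: S: 2 → 1 — fails.
ΔJ = 0, ±1 (not J=0↔0): J: 1 → 1, ΔJ = +0 — passes.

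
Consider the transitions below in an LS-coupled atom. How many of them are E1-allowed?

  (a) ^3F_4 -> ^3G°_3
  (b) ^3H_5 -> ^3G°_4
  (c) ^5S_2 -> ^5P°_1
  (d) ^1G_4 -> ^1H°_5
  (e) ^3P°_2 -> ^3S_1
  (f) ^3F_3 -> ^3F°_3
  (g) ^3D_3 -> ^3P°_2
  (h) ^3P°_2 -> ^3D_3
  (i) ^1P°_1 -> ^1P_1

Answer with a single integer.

(a) allowed
(b) allowed
(c) allowed
(d) allowed
(e) allowed
(f) allowed
(g) allowed
(h) allowed
(i) allowed
Total allowed: 9 of 9.

9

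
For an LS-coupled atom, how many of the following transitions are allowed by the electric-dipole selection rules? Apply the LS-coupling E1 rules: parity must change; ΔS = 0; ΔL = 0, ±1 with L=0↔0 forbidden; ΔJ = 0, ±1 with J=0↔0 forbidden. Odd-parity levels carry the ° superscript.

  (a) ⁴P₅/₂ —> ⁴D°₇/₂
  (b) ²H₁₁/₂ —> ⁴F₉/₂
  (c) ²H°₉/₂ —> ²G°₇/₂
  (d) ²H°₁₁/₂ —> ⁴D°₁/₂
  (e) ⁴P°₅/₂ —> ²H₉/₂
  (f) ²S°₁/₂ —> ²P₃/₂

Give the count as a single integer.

2

(a) allowed
(b) forbidden (parity, ΔS, ΔL fail)
(c) forbidden (parity fails)
(d) forbidden (parity, ΔS, ΔL, ΔJ fail)
(e) forbidden (ΔS, ΔL, ΔJ fail)
(f) allowed
Total allowed: 2 of 6.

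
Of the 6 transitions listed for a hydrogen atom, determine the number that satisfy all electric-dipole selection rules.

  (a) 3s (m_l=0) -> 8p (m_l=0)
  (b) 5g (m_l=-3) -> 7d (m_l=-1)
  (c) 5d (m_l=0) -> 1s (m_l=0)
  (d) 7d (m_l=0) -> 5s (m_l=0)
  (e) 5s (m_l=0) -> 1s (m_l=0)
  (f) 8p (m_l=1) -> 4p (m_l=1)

1

(a) allowed
(b) forbidden — Δl = -2 (E1 requires Δl = ±1); Δm_l = +2 (E1 requires Δm_l = 0, ±1)
(c) forbidden — Δl = -2 (E1 requires Δl = ±1)
(d) forbidden — Δl = -2 (E1 requires Δl = ±1)
(e) forbidden — Δl = +0 (E1 requires Δl = ±1)
(f) forbidden — Δl = +0 (E1 requires Δl = ±1)
Total allowed: 1 of 6.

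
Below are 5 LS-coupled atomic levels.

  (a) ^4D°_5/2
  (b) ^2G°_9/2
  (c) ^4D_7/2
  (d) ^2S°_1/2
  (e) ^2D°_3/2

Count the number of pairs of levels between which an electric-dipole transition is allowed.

1

(a)–(b): forbidden (parity, ΔS, ΔL, ΔJ).
(a)–(c): allowed.
(a)–(d): forbidden (parity, ΔS, ΔL, ΔJ).
(a)–(e): forbidden (parity, ΔS).
(b)–(c): forbidden (ΔS, ΔL).
(b)–(d): forbidden (parity, ΔL, ΔJ).
(b)–(e): forbidden (parity, ΔL, ΔJ).
(c)–(d): forbidden (ΔS, ΔL, ΔJ).
(c)–(e): forbidden (ΔS, ΔJ).
(d)–(e): forbidden (parity, ΔL).
Allowed pairs: 1 of 10.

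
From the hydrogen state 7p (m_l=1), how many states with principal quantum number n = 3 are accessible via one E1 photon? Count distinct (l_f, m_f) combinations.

4

E1 requires Δl = ±1, so l_f ∈ {0, 2}; with 0 ≤ l_f ≤ n_f−1 = 2, the allowed l_f values are {0, 2}.
For l_f = 0: m_f ∈ {m_i−1, m_i, m_i+1} ∩ [−0, 0] = {0} → 1 state.
For l_f = 2: m_f ∈ {m_i−1, m_i, m_i+1} ∩ [−2, 2] = {0, 1, 2} → 3 states.
Total: 4.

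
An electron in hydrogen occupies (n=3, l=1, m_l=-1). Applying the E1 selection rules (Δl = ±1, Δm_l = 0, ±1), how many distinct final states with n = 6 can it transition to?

4

E1 requires Δl = ±1, so l_f ∈ {0, 2}; with 0 ≤ l_f ≤ n_f−1 = 5, the allowed l_f values are {0, 2}.
For l_f = 0: m_f ∈ {m_i−1, m_i, m_i+1} ∩ [−0, 0] = {0} → 1 state.
For l_f = 2: m_f ∈ {m_i−1, m_i, m_i+1} ∩ [−2, 2] = {-2, -1, 0} → 3 states.
Total: 4.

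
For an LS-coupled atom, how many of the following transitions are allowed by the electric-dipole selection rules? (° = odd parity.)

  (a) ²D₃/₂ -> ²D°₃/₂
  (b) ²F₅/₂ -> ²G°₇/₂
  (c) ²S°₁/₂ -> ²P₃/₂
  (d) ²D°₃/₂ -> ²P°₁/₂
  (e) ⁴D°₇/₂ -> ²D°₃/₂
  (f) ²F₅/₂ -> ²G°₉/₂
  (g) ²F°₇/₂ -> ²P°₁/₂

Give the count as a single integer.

(a) allowed
(b) allowed
(c) allowed
(d) forbidden (parity fails)
(e) forbidden (parity, ΔS, ΔJ fail)
(f) forbidden (ΔJ fails)
(g) forbidden (parity, ΔL, ΔJ fail)
Total allowed: 3 of 7.

3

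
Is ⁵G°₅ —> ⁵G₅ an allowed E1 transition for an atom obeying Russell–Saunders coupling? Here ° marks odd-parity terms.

ΔJ = 0, ±1 (not J=0↔0): J: 5 → 5, ΔJ = +0 — ok.
ΔS = 0: S: 2 → 2 — ok.
Parity must change: odd → even — ok.
ΔL = 0, ±1 (not L=0↔0): L: 4 → 4, ΔL = +0 — ok.
All four E1 rules are satisfied.

allowed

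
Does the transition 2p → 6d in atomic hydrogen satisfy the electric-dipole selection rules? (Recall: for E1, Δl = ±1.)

allowed

Δl = 2 − 1 = +1; the E1 rule Δl = ±1 is passes.
All E1 selection rules are satisfied.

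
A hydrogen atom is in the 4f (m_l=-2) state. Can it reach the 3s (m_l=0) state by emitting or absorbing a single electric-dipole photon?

Initial l = 3, final l = 0, so Δl = -3. E1 requires Δl = ±1: fails.
m_l: -2 → 0 (Δm_l = +2). |Δm_l| ≤ 1 fails.
The transition is electric-dipole forbidden.

forbidden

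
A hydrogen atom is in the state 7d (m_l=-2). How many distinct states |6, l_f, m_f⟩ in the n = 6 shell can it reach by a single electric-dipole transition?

4

E1 requires Δl = ±1, so l_f ∈ {1, 3}; with 0 ≤ l_f ≤ n_f−1 = 5, the allowed l_f values are {1, 3}.
For l_f = 1: m_f ∈ {m_i−1, m_i, m_i+1} ∩ [−1, 1] = {-1} → 1 state.
For l_f = 3: m_f ∈ {m_i−1, m_i, m_i+1} ∩ [−3, 3] = {-3, -2, -1} → 3 states.
Total: 4.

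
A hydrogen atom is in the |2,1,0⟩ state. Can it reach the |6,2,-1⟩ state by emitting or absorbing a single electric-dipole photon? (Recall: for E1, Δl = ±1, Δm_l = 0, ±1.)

l: 1 → 2 (Δl = +1). Δl = ±1 ok.
m_l: 0 → -1 (Δm_l = -1). |Δm_l| ≤ 1 ok.
All E1 selection rules are satisfied.

allowed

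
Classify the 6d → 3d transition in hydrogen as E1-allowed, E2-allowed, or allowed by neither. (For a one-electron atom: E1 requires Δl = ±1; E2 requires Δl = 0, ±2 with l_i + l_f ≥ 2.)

Δl = 2 − 2 = +0; l_i + l_f = 4.
E1 (Δl = ±1): not satisfied.
E2 (Δl = 0,±2, l_i+l_f ≥ 2): satisfied.

E2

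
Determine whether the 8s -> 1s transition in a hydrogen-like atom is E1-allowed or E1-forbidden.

Δl = 0 − 0 = +0; the E1 rule Δl = ±1 is fails.
The transition is electric-dipole forbidden.

forbidden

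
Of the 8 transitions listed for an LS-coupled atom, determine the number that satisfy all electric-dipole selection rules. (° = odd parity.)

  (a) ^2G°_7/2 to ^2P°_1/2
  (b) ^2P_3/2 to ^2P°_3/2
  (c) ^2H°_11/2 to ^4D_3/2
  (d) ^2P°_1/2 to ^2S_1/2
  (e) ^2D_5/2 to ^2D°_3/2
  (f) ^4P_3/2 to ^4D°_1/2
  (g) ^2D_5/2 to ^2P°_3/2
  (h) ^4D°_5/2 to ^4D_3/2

6

(a) forbidden (parity, ΔL, ΔJ fail)
(b) allowed
(c) forbidden (ΔS, ΔL, ΔJ fail)
(d) allowed
(e) allowed
(f) allowed
(g) allowed
(h) allowed
Total allowed: 6 of 8.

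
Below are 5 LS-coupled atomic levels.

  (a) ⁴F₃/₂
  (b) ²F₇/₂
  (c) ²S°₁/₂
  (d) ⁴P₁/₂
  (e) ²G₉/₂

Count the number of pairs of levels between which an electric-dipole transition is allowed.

(a)–(b): forbidden (parity, ΔS, ΔJ).
(a)–(c): forbidden (ΔS, ΔL).
(a)–(d): forbidden (parity, ΔL).
(a)–(e): forbidden (parity, ΔS, ΔJ).
(b)–(c): forbidden (ΔL, ΔJ).
(b)–(d): forbidden (parity, ΔS, ΔL, ΔJ).
(b)–(e): forbidden (parity).
(c)–(d): forbidden (ΔS).
(c)–(e): forbidden (ΔL, ΔJ).
(d)–(e): forbidden (parity, ΔS, ΔL, ΔJ).
Allowed pairs: 0 of 10.

0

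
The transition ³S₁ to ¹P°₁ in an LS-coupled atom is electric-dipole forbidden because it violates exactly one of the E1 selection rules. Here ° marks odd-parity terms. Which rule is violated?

Initial level: S=1, L=0, J=1, parity even. Final level: S=0, L=1, J=1, parity odd.
ΔS = 0: S: 1 → 0 — fails.
Parity must change: even → odd — passes.
ΔJ = 0, ±1 (not J=0↔0): J: 1 → 1, ΔJ = +0 — passes.
ΔL = 0, ±1 (not L=0↔0): L: 0 → 1, ΔL = +1 — passes.

the ΔS = 0 rule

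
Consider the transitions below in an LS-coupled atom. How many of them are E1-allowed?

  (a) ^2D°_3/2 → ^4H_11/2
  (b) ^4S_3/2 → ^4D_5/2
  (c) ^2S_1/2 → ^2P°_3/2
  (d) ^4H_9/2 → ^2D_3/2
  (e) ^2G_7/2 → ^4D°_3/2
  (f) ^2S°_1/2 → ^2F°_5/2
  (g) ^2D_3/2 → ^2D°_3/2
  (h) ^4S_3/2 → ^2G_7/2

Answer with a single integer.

(a) forbidden (ΔS, ΔL, ΔJ fail)
(b) forbidden (parity, ΔL fail)
(c) allowed
(d) forbidden (parity, ΔS, ΔL, ΔJ fail)
(e) forbidden (ΔS, ΔL, ΔJ fail)
(f) forbidden (parity, ΔL, ΔJ fail)
(g) allowed
(h) forbidden (parity, ΔS, ΔL, ΔJ fail)
Total allowed: 2 of 8.

2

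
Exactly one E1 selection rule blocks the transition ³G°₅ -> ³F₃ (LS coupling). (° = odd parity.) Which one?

the ΔJ = 0, ±1 rule

Parity must change: odd → even — ✓.
ΔS = 0: S: 1 → 1 — ✓.
ΔL = 0, ±1 (not L=0↔0): L: 4 → 3, ΔL = -1 — ✓.
ΔJ = 0, ±1 (not J=0↔0): J: 5 → 3, ΔJ = -2 — ✗.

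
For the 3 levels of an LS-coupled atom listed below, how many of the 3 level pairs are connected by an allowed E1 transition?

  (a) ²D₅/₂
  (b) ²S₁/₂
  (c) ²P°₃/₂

(a)–(b): forbidden (parity, ΔL, ΔJ).
(a)–(c): allowed.
(b)–(c): allowed.
Allowed pairs: 2 of 3.

2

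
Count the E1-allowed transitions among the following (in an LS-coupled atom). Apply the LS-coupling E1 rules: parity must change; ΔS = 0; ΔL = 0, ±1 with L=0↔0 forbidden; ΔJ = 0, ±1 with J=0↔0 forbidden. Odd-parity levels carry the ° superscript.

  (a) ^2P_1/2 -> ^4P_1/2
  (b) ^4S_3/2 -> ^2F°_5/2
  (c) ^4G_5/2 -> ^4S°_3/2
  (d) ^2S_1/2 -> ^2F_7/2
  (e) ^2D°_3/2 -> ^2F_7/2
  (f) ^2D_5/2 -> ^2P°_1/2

0

(a) forbidden (parity, ΔS fail)
(b) forbidden (ΔS, ΔL fail)
(c) forbidden (ΔL fails)
(d) forbidden (parity, ΔL, ΔJ fail)
(e) forbidden (ΔJ fails)
(f) forbidden (ΔJ fails)
Total allowed: 0 of 6.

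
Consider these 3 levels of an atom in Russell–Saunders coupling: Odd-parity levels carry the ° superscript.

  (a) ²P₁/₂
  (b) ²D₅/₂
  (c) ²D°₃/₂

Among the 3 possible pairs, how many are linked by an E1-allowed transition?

(a)–(b): forbidden (parity, ΔJ).
(a)–(c): allowed.
(b)–(c): allowed.
Allowed pairs: 2 of 3.

2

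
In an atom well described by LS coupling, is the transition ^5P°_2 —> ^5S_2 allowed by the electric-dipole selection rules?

allowed

Reading off the term symbols: S 2→2, L 1→0, J 2→2, parity odd→even.
ΔL = 0, ±1 (not L=0↔0): L: 1 → 0, ΔL = -1 — ✓.
ΔS = 0: S: 2 → 2 — ✓.
ΔJ = 0, ±1 (not J=0↔0): J: 2 → 2, ΔJ = +0 — ✓.
Parity must change: odd → even — ✓.
All four E1 rules are satisfied.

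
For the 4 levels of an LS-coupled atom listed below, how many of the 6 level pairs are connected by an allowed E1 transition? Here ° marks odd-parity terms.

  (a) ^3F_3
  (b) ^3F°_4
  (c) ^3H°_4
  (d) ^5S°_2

(a)–(b): allowed.
(a)–(c): forbidden (ΔL).
(a)–(d): forbidden (ΔS, ΔL).
(b)–(c): forbidden (parity, ΔL).
(b)–(d): forbidden (parity, ΔS, ΔL, ΔJ).
(c)–(d): forbidden (parity, ΔS, ΔL, ΔJ).
Allowed pairs: 1 of 6.

1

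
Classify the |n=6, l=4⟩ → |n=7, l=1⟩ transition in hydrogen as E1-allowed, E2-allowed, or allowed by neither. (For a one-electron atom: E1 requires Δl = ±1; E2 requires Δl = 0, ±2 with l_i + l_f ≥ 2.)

Δl = 1 − 4 = -3; l_i + l_f = 5.
E1 (Δl = ±1): not satisfied.
E2 (Δl = 0,±2, l_i+l_f ≥ 2): not satisfied.

neither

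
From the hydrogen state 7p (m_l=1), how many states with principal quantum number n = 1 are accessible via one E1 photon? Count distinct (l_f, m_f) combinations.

E1 requires Δl = ±1, so l_f ∈ {0, 2}; with 0 ≤ l_f ≤ n_f−1 = 0, the allowed l_f values are {0}.
For l_f = 0: m_f ∈ {m_i−1, m_i, m_i+1} ∩ [−0, 0] = {0} → 1 state.
Total: 1.

1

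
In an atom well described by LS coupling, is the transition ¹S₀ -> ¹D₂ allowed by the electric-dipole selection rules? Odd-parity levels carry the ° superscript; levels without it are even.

forbidden

Parity must change: even → even — fails.
ΔS = 0: S: 0 → 0 — passes.
ΔL = 0, ±1 (not L=0↔0): L: 0 → 2, ΔL = +2 — fails.
ΔJ = 0, ±1 (not J=0↔0): J: 0 → 2, ΔJ = +2 — fails.
Rule(s) violated: parity, ΔL, ΔJ.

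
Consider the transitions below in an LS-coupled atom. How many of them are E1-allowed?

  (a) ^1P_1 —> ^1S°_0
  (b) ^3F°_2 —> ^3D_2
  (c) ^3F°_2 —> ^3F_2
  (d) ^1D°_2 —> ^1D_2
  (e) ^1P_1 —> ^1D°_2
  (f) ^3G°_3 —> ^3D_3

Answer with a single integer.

(a) allowed
(b) allowed
(c) allowed
(d) allowed
(e) allowed
(f) forbidden (ΔL fails)
Total allowed: 5 of 6.

5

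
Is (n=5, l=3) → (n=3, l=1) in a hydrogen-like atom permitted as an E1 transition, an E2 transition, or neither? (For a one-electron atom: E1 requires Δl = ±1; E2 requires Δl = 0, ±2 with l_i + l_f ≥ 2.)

Δl = 1 − 3 = -2; l_i + l_f = 4.
E1 (Δl = ±1): not satisfied.
E2 (Δl = 0,±2, l_i+l_f ≥ 2): satisfied.

E2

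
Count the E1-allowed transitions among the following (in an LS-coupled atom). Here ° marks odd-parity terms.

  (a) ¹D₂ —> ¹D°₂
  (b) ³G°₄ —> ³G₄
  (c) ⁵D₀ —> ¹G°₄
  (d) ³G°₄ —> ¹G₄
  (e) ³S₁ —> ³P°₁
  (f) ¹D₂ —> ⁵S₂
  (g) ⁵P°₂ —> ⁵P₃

(a) allowed
(b) allowed
(c) forbidden (ΔS, ΔL, ΔJ fail)
(d) forbidden (ΔS fails)
(e) allowed
(f) forbidden (parity, ΔS, ΔL fail)
(g) allowed
Total allowed: 4 of 7.

4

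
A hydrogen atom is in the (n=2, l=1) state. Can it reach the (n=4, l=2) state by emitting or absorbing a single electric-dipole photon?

allowed

l: 1 → 2 (Δl = +1). Δl = ±1 passes.
All E1 selection rules are satisfied.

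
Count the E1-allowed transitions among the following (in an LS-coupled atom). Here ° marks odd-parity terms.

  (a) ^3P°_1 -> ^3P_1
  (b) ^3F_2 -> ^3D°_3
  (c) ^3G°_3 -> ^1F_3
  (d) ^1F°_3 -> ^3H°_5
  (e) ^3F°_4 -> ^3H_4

(a) allowed
(b) allowed
(c) forbidden (ΔS fails)
(d) forbidden (parity, ΔS, ΔL, ΔJ fail)
(e) forbidden (ΔL fails)
Total allowed: 2 of 5.

2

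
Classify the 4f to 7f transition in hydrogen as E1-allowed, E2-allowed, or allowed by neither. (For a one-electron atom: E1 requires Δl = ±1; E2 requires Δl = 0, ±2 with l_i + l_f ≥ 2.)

Δl = 3 − 3 = +0; l_i + l_f = 6.
E1 (Δl = ±1): not satisfied.
E2 (Δl = 0,±2, l_i+l_f ≥ 2): satisfied.

E2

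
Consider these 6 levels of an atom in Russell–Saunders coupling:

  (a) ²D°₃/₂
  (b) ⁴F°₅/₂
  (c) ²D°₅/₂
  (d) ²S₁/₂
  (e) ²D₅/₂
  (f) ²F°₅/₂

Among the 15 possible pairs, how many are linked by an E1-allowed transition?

(a)–(b): forbidden (parity, ΔS).
(a)–(c): forbidden (parity).
(a)–(d): forbidden (ΔL).
(a)–(e): allowed.
(a)–(f): forbidden (parity).
(b)–(c): forbidden (parity, ΔS).
(b)–(d): forbidden (ΔS, ΔL, ΔJ).
(b)–(e): forbidden (ΔS).
(b)–(f): forbidden (parity, ΔS).
(c)–(d): forbidden (ΔL, ΔJ).
(c)–(e): allowed.
(c)–(f): forbidden (parity).
(d)–(e): forbidden (parity, ΔL, ΔJ).
(d)–(f): forbidden (ΔL, ΔJ).
(e)–(f): allowed.
Allowed pairs: 3 of 15.

3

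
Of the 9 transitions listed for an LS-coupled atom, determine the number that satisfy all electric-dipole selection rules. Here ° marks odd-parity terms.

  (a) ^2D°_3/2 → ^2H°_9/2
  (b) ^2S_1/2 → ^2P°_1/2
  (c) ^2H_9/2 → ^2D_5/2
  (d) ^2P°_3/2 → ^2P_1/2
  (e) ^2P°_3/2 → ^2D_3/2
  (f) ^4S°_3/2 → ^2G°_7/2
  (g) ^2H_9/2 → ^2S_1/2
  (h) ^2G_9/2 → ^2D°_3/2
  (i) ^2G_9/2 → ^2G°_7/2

(a) forbidden (parity, ΔL, ΔJ fail)
(b) allowed
(c) forbidden (parity, ΔL, ΔJ fail)
(d) allowed
(e) allowed
(f) forbidden (parity, ΔS, ΔL, ΔJ fail)
(g) forbidden (parity, ΔL, ΔJ fail)
(h) forbidden (ΔL, ΔJ fail)
(i) allowed
Total allowed: 4 of 9.

4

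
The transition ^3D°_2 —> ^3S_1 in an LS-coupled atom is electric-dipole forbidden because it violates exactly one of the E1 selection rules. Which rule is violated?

the ΔL = 0, ±1 rule

Reading off the term symbols: S 1→1, L 2→0, J 2→1, parity odd→even.
ΔL = 0, ±1 (not L=0↔0): L: 2 → 0, ΔL = -2 — violated.
ΔJ = 0, ±1 (not J=0↔0): J: 2 → 1, ΔJ = -1 — satisfied.
Parity must change: odd → even — satisfied.
ΔS = 0: S: 1 → 1 — satisfied.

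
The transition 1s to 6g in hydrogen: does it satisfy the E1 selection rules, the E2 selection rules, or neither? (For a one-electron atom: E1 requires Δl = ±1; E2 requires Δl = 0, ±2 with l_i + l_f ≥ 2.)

Δl = 4 − 0 = +4; l_i + l_f = 4.
E1 (Δl = ±1): not satisfied.
E2 (Δl = 0,±2, l_i+l_f ≥ 2): not satisfied.

neither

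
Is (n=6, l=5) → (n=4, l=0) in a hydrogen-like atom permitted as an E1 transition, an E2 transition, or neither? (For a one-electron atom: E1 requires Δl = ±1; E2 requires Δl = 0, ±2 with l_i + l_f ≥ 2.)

Δl = 0 − 5 = -5; l_i + l_f = 5.
E1 (Δl = ±1): not satisfied.
E2 (Δl = 0,±2, l_i+l_f ≥ 2): not satisfied.

neither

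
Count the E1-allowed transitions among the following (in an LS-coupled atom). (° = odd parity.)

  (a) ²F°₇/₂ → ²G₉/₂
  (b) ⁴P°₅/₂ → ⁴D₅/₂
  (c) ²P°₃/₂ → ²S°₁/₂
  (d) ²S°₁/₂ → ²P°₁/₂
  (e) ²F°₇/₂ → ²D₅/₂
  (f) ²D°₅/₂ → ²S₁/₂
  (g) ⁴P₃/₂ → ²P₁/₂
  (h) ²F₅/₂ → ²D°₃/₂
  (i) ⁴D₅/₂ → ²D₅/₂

(a) allowed
(b) allowed
(c) forbidden (parity fails)
(d) forbidden (parity fails)
(e) allowed
(f) forbidden (ΔL, ΔJ fail)
(g) forbidden (parity, ΔS fail)
(h) allowed
(i) forbidden (parity, ΔS fail)
Total allowed: 4 of 9.

4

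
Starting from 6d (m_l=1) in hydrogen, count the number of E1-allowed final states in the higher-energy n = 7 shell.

E1 requires Δl = ±1, so l_f ∈ {1, 3}; with 0 ≤ l_f ≤ n_f−1 = 6, the allowed l_f values are {1, 3}.
For l_f = 1: m_f ∈ {m_i−1, m_i, m_i+1} ∩ [−1, 1] = {0, 1} → 2 states.
For l_f = 3: m_f ∈ {m_i−1, m_i, m_i+1} ∩ [−3, 3] = {0, 1, 2} → 3 states.
Total: 5.

5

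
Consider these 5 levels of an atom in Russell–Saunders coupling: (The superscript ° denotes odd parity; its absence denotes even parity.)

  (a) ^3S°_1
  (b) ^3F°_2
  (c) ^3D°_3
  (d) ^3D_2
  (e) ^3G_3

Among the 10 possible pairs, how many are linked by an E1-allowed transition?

(a)–(b): forbidden (parity, ΔL).
(a)–(c): forbidden (parity, ΔL, ΔJ).
(a)–(d): forbidden (ΔL).
(a)–(e): forbidden (ΔL, ΔJ).
(b)–(c): forbidden (parity).
(b)–(d): allowed.
(b)–(e): allowed.
(c)–(d): allowed.
(c)–(e): forbidden (ΔL).
(d)–(e): forbidden (parity, ΔL).
Allowed pairs: 3 of 10.

3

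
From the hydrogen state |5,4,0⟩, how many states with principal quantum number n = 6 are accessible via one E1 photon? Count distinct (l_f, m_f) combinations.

6

E1 requires Δl = ±1, so l_f ∈ {3, 5}; with 0 ≤ l_f ≤ n_f−1 = 5, the allowed l_f values are {3, 5}.
For l_f = 3: m_f ∈ {m_i−1, m_i, m_i+1} ∩ [−3, 3] = {-1, 0, 1} → 3 states.
For l_f = 5: m_f ∈ {m_i−1, m_i, m_i+1} ∩ [−5, 5] = {-1, 0, 1} → 3 states.
Total: 6.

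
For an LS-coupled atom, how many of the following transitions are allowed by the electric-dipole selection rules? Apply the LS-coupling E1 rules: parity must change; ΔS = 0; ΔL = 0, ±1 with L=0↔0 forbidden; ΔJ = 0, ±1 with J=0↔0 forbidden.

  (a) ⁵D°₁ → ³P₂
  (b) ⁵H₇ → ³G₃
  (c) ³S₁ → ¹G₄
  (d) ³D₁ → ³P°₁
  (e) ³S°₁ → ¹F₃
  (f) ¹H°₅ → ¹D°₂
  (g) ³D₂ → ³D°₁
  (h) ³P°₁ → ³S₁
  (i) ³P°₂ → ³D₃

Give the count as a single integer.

4

(a) forbidden (ΔS fails)
(b) forbidden (parity, ΔS, ΔJ fail)
(c) forbidden (parity, ΔS, ΔL, ΔJ fail)
(d) allowed
(e) forbidden (ΔS, ΔL, ΔJ fail)
(f) forbidden (parity, ΔL, ΔJ fail)
(g) allowed
(h) allowed
(i) allowed
Total allowed: 4 of 9.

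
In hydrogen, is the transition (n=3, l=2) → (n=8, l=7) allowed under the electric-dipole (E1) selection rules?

l: 2 → 7 (Δl = +5). Δl = ±1 fails.
The transition is electric-dipole forbidden.

forbidden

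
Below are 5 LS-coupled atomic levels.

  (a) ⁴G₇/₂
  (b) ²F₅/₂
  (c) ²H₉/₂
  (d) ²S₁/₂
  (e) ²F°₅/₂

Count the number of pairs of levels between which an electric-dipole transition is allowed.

(a)–(b): forbidden (parity, ΔS).
(a)–(c): forbidden (parity, ΔS).
(a)–(d): forbidden (parity, ΔS, ΔL, ΔJ).
(a)–(e): forbidden (ΔS).
(b)–(c): forbidden (parity, ΔL, ΔJ).
(b)–(d): forbidden (parity, ΔL, ΔJ).
(b)–(e): allowed.
(c)–(d): forbidden (parity, ΔL, ΔJ).
(c)–(e): forbidden (ΔL, ΔJ).
(d)–(e): forbidden (ΔL, ΔJ).
Allowed pairs: 1 of 10.

1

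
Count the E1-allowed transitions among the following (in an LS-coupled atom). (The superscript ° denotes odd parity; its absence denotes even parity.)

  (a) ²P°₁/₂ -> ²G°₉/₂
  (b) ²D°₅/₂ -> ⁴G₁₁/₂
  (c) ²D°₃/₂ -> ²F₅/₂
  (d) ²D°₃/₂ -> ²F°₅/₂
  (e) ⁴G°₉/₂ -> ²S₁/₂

(a) forbidden (parity, ΔL, ΔJ fail)
(b) forbidden (ΔS, ΔL, ΔJ fail)
(c) allowed
(d) forbidden (parity fails)
(e) forbidden (ΔS, ΔL, ΔJ fail)
Total allowed: 1 of 5.

1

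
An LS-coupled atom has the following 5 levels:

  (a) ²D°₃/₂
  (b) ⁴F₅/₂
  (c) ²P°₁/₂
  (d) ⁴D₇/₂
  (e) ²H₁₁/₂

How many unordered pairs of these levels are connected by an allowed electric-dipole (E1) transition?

(a)–(b): forbidden (ΔS).
(a)–(c): forbidden (parity).
(a)–(d): forbidden (ΔS, ΔJ).
(a)–(e): forbidden (ΔL, ΔJ).
(b)–(c): forbidden (ΔS, ΔL, ΔJ).
(b)–(d): forbidden (parity).
(b)–(e): forbidden (parity, ΔS, ΔL, ΔJ).
(c)–(d): forbidden (ΔS, ΔJ).
(c)–(e): forbidden (ΔL, ΔJ).
(d)–(e): forbidden (parity, ΔS, ΔL, ΔJ).
Allowed pairs: 0 of 10.

0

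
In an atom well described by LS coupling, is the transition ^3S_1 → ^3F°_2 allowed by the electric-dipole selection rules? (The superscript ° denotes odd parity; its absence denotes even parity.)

Parity must change: even → odd — ✓.
ΔS = 0: S: 1 → 1 — ✓.
ΔL = 0, ±1 (not L=0↔0): L: 0 → 3, ΔL = +3 — ✗.
ΔJ = 0, ±1 (not J=0↔0): J: 1 → 2, ΔJ = +1 — ✓.
Rule(s) violated: ΔL.

forbidden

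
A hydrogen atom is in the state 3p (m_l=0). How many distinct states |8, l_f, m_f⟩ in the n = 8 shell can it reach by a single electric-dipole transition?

E1 requires Δl = ±1, so l_f ∈ {0, 2}; with 0 ≤ l_f ≤ n_f−1 = 7, the allowed l_f values are {0, 2}.
For l_f = 0: m_f ∈ {m_i−1, m_i, m_i+1} ∩ [−0, 0] = {0} → 1 state.
For l_f = 2: m_f ∈ {m_i−1, m_i, m_i+1} ∩ [−2, 2] = {-1, 0, 1} → 3 states.
Total: 4.

4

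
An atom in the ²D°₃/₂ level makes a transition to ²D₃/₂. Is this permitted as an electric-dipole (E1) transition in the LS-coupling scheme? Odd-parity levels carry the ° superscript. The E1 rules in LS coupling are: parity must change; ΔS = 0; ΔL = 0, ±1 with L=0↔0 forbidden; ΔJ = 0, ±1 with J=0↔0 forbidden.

allowed

Reading off the term symbols: S 1/2→1/2, L 2→2, J 3/2→3/2, parity odd→even.
ΔS = 0: S: 1/2 → 1/2 — passes.
ΔL = 0, ±1 (not L=0↔0): L: 2 → 2, ΔL = +0 — passes.
ΔJ = 0, ±1 (not J=0↔0): J: 3/2 → 3/2, ΔJ = +0 — passes.
Parity must change: odd → even — passes.
All four E1 rules are satisfied.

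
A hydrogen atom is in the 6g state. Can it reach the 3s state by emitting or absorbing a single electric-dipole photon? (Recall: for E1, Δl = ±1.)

forbidden

Δl = 0 − 4 = -4; the E1 rule Δl = ±1 is ✗.
The transition is electric-dipole forbidden.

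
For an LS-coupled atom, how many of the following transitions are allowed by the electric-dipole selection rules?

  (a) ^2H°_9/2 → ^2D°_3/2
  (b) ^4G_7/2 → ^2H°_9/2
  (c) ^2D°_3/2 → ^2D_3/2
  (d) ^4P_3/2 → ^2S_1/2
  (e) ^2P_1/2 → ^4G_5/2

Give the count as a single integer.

(a) forbidden (parity, ΔL, ΔJ fail)
(b) forbidden (ΔS fails)
(c) allowed
(d) forbidden (parity, ΔS fail)
(e) forbidden (parity, ΔS, ΔL, ΔJ fail)
Total allowed: 1 of 5.

1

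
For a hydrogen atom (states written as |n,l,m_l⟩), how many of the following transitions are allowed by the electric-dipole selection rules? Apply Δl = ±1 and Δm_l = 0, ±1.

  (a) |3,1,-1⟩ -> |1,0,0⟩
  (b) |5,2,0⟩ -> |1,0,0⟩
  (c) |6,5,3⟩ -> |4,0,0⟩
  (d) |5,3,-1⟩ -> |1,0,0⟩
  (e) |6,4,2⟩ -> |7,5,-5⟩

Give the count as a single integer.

(a) allowed
(b) forbidden — Δl = -2 (E1 requires Δl = ±1)
(c) forbidden — Δl = -5 (E1 requires Δl = ±1); Δm_l = -3 (E1 requires Δm_l = 0, ±1)
(d) forbidden — Δl = -3 (E1 requires Δl = ±1)
(e) forbidden — Δm_l = -7 (E1 requires Δm_l = 0, ±1)
Total allowed: 1 of 5.

1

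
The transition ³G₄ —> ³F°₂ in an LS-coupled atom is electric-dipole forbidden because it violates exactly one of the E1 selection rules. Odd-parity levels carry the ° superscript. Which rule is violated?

ΔL = 0, ±1 (not L=0↔0): L: 4 → 3, ΔL = -1 — passes.
Parity must change: even → odd — passes.
ΔJ = 0, ±1 (not J=0↔0): J: 4 → 2, ΔJ = -2 — fails.
ΔS = 0: S: 1 → 1 — passes.

the ΔJ = 0, ±1 rule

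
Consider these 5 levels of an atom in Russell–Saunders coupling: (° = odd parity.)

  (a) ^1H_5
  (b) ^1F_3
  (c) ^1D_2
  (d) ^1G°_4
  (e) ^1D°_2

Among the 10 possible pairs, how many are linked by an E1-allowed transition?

(a)–(b): forbidden (parity, ΔL, ΔJ).
(a)–(c): forbidden (parity, ΔL, ΔJ).
(a)–(d): allowed.
(a)–(e): forbidden (ΔL, ΔJ).
(b)–(c): forbidden (parity).
(b)–(d): allowed.
(b)–(e): allowed.
(c)–(d): forbidden (ΔL, ΔJ).
(c)–(e): allowed.
(d)–(e): forbidden (parity, ΔL, ΔJ).
Allowed pairs: 4 of 10.

4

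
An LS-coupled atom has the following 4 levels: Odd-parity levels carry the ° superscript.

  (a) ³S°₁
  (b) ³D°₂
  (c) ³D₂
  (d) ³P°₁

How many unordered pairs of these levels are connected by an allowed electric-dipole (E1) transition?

(a)–(b): forbidden (parity, ΔL).
(a)–(c): forbidden (ΔL).
(a)–(d): forbidden (parity).
(b)–(c): allowed.
(b)–(d): forbidden (parity).
(c)–(d): allowed.
Allowed pairs: 2 of 6.

2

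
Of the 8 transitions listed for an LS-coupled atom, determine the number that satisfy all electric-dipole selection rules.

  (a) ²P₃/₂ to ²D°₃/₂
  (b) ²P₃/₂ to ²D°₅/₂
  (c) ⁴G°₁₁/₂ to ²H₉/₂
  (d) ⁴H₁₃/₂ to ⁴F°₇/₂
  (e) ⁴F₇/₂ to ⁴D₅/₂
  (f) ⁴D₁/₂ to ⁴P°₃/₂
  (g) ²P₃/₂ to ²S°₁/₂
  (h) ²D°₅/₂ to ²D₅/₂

(a) allowed
(b) allowed
(c) forbidden (ΔS fails)
(d) forbidden (ΔL, ΔJ fail)
(e) forbidden (parity fails)
(f) allowed
(g) allowed
(h) allowed
Total allowed: 5 of 8.

5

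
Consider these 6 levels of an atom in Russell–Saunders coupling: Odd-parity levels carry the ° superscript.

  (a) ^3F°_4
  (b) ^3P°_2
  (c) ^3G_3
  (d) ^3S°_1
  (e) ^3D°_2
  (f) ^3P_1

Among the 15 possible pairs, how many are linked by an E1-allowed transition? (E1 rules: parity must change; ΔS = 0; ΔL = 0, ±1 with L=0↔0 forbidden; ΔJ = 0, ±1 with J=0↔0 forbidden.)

(a)–(b): forbidden (parity, ΔL, ΔJ).
(a)–(c): allowed.
(a)–(d): forbidden (parity, ΔL, ΔJ).
(a)–(e): forbidden (parity, ΔJ).
(a)–(f): forbidden (ΔL, ΔJ).
(b)–(c): forbidden (ΔL).
(b)–(d): forbidden (parity).
(b)–(e): forbidden (parity).
(b)–(f): allowed.
(c)–(d): forbidden (ΔL, ΔJ).
(c)–(e): forbidden (ΔL).
(c)–(f): forbidden (parity, ΔL, ΔJ).
(d)–(e): forbidden (parity, ΔL).
(d)–(f): allowed.
(e)–(f): allowed.
Allowed pairs: 4 of 15.

4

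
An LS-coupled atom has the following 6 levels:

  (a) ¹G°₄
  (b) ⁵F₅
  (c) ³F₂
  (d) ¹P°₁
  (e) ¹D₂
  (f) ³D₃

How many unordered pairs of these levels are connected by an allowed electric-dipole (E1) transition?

1

(a)–(b): forbidden (ΔS).
(a)–(c): forbidden (ΔS, ΔJ).
(a)–(d): forbidden (parity, ΔL, ΔJ).
(a)–(e): forbidden (ΔL, ΔJ).
(a)–(f): forbidden (ΔS, ΔL).
(b)–(c): forbidden (parity, ΔS, ΔJ).
(b)–(d): forbidden (ΔS, ΔL, ΔJ).
(b)–(e): forbidden (parity, ΔS, ΔJ).
(b)–(f): forbidden (parity, ΔS, ΔJ).
(c)–(d): forbidden (ΔS, ΔL).
(c)–(e): forbidden (parity, ΔS).
(c)–(f): forbidden (parity).
(d)–(e): allowed.
(d)–(f): forbidden (ΔS, ΔJ).
(e)–(f): forbidden (parity, ΔS).
Allowed pairs: 1 of 15.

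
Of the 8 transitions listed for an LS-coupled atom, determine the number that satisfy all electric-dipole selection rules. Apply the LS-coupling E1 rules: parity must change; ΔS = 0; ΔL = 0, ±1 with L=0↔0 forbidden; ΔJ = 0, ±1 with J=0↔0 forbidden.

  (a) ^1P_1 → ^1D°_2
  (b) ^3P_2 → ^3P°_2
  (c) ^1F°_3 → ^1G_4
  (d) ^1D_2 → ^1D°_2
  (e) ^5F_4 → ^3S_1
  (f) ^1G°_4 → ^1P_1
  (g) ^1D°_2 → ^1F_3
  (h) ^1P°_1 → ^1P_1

(a) allowed
(b) allowed
(c) allowed
(d) allowed
(e) forbidden (parity, ΔS, ΔL, ΔJ fail)
(f) forbidden (ΔL, ΔJ fail)
(g) allowed
(h) allowed
Total allowed: 6 of 8.

6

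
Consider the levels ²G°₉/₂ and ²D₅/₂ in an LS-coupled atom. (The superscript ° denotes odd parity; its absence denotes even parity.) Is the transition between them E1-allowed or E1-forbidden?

forbidden

Reading off the term symbols: S 1/2→1/2, L 4→2, J 9/2→5/2, parity odd→even.
Parity must change: odd → even — ok.
ΔS = 0: S: 1/2 → 1/2 — ok.
ΔL = 0, ±1 (not L=0↔0): L: 4 → 2, ΔL = -2 — fails.
ΔJ = 0, ±1 (not J=0↔0): J: 9/2 → 5/2, ΔJ = -2 — fails.
Rule(s) violated: ΔL, ΔJ.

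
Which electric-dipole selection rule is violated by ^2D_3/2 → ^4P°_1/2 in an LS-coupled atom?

the ΔS = 0 rule

Initial level: S=1/2, L=2, J=3/2, parity even. Final level: S=3/2, L=1, J=1/2, parity odd.
Parity must change: even → odd — ok.
ΔS = 0: S: 1/2 → 3/2 — fails.
ΔL = 0, ±1 (not L=0↔0): L: 2 → 1, ΔL = -1 — ok.
ΔJ = 0, ±1 (not J=0↔0): J: 3/2 → 1/2, ΔJ = -1 — ok.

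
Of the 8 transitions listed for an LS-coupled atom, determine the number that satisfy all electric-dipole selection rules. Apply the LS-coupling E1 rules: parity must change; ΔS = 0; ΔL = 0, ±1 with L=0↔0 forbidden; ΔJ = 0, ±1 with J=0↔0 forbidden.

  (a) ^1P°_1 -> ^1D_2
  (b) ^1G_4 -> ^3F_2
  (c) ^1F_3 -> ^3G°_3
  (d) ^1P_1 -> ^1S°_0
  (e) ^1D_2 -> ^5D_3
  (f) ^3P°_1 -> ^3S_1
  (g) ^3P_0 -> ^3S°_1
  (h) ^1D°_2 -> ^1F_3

(a) allowed
(b) forbidden (parity, ΔS, ΔJ fail)
(c) forbidden (ΔS fails)
(d) allowed
(e) forbidden (parity, ΔS fail)
(f) allowed
(g) allowed
(h) allowed
Total allowed: 5 of 8.

5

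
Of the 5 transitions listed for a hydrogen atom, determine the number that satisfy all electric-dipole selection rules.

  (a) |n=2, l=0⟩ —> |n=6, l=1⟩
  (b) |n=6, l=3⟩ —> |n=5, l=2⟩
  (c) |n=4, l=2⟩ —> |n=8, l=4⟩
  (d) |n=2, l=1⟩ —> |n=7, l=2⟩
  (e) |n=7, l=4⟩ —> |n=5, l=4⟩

3

(a) allowed
(b) allowed
(c) forbidden — Δl = +2 (E1 requires Δl = ±1)
(d) allowed
(e) forbidden — Δl = +0 (E1 requires Δl = ±1)
Total allowed: 3 of 5.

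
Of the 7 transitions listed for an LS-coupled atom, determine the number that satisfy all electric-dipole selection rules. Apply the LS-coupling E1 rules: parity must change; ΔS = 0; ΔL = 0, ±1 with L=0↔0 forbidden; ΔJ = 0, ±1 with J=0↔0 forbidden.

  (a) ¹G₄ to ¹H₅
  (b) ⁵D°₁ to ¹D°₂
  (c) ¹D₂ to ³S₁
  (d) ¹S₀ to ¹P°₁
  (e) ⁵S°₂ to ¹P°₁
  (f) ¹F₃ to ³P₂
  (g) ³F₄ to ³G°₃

2

(a) forbidden (parity fails)
(b) forbidden (parity, ΔS fail)
(c) forbidden (parity, ΔS, ΔL fail)
(d) allowed
(e) forbidden (parity, ΔS fail)
(f) forbidden (parity, ΔS, ΔL fail)
(g) allowed
Total allowed: 2 of 7.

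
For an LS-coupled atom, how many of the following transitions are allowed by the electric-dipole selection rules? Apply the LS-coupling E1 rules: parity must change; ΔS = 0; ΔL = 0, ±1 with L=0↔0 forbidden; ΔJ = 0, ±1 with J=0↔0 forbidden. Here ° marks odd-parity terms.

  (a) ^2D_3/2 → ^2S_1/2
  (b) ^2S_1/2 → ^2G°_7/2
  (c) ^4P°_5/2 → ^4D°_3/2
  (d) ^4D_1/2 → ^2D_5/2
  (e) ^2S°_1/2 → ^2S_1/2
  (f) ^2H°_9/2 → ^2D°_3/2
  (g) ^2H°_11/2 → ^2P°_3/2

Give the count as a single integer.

(a) forbidden (parity, ΔL fail)
(b) forbidden (ΔL, ΔJ fail)
(c) forbidden (parity fails)
(d) forbidden (parity, ΔS, ΔJ fail)
(e) forbidden (ΔL fails)
(f) forbidden (parity, ΔL, ΔJ fail)
(g) forbidden (parity, ΔL, ΔJ fail)
Total allowed: 0 of 7.

0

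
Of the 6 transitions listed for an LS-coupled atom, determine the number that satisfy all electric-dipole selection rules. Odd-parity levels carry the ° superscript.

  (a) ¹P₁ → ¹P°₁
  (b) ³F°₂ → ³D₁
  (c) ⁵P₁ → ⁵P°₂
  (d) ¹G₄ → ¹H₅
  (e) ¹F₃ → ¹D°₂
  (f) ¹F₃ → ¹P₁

4

(a) allowed
(b) allowed
(c) allowed
(d) forbidden (parity fails)
(e) allowed
(f) forbidden (parity, ΔL, ΔJ fail)
Total allowed: 4 of 6.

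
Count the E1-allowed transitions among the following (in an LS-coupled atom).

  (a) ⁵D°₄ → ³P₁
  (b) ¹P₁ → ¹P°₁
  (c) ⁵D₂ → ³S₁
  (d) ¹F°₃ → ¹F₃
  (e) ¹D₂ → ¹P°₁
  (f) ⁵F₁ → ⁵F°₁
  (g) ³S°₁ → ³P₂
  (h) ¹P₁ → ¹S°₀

6

(a) forbidden (ΔS, ΔJ fail)
(b) allowed
(c) forbidden (parity, ΔS, ΔL fail)
(d) allowed
(e) allowed
(f) allowed
(g) allowed
(h) allowed
Total allowed: 6 of 8.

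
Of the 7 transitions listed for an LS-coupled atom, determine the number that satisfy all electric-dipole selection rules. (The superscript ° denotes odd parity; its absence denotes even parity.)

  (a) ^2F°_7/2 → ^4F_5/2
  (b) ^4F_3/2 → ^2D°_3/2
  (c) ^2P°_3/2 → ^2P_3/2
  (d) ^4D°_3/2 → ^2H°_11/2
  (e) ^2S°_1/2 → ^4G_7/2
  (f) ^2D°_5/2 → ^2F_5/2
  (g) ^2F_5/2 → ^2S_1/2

(a) forbidden (ΔS fails)
(b) forbidden (ΔS fails)
(c) allowed
(d) forbidden (parity, ΔS, ΔL, ΔJ fail)
(e) forbidden (ΔS, ΔL, ΔJ fail)
(f) allowed
(g) forbidden (parity, ΔL, ΔJ fail)
Total allowed: 2 of 7.

2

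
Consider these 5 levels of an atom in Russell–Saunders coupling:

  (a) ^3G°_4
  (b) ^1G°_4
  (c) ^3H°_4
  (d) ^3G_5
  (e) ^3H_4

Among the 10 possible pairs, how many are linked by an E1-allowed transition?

4

(a)–(b): forbidden (parity, ΔS).
(a)–(c): forbidden (parity).
(a)–(d): allowed.
(a)–(e): allowed.
(b)–(c): forbidden (parity, ΔS).
(b)–(d): forbidden (ΔS).
(b)–(e): forbidden (ΔS).
(c)–(d): allowed.
(c)–(e): allowed.
(d)–(e): forbidden (parity).
Allowed pairs: 4 of 10.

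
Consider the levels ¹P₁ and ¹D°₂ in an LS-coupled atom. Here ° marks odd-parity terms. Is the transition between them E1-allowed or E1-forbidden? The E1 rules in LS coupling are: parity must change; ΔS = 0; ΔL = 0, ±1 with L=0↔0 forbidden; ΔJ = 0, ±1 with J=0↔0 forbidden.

Initial level: S=0, L=1, J=1, parity even. Final level: S=0, L=2, J=2, parity odd.
Parity must change: even → odd — passes.
ΔS = 0: S: 0 → 0 — passes.
ΔL = 0, ±1 (not L=0↔0): L: 1 → 2, ΔL = +1 — passes.
ΔJ = 0, ±1 (not J=0↔0): J: 1 → 2, ΔJ = +1 — passes.
All four E1 rules are satisfied.

allowed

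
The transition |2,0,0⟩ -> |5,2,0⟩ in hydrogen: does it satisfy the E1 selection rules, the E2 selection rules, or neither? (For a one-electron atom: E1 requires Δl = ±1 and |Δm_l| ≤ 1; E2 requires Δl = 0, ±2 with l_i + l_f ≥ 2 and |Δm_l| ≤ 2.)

E2

Δl = 2 − 0 = +2; l_i + l_f = 2.
Δm_l = +0.
E1 (Δl = ±1, |Δm_l| ≤ 1): not satisfied.
E2 (Δl = 0,±2, l_i+l_f ≥ 2, |Δm_l| ≤ 2): satisfied.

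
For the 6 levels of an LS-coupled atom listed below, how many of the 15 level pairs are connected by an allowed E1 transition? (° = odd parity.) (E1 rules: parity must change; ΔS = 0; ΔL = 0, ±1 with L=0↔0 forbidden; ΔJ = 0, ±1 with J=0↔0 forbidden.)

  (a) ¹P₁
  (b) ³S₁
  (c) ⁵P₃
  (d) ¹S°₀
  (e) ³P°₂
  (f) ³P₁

3

(a)–(b): forbidden (parity, ΔS).
(a)–(c): forbidden (parity, ΔS, ΔJ).
(a)–(d): allowed.
(a)–(e): forbidden (ΔS).
(a)–(f): forbidden (parity, ΔS).
(b)–(c): forbidden (parity, ΔS, ΔJ).
(b)–(d): forbidden (ΔS, ΔL).
(b)–(e): allowed.
(b)–(f): forbidden (parity).
(c)–(d): forbidden (ΔS, ΔJ).
(c)–(e): forbidden (ΔS).
(c)–(f): forbidden (parity, ΔS, ΔJ).
(d)–(e): forbidden (parity, ΔS, ΔJ).
(d)–(f): forbidden (ΔS).
(e)–(f): allowed.
Allowed pairs: 3 of 15.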